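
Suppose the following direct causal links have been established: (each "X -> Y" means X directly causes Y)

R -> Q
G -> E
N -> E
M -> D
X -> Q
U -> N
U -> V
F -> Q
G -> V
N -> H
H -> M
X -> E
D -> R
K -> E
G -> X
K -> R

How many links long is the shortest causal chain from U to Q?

Shortest chain: U → N → H → M → D → R → Q.

6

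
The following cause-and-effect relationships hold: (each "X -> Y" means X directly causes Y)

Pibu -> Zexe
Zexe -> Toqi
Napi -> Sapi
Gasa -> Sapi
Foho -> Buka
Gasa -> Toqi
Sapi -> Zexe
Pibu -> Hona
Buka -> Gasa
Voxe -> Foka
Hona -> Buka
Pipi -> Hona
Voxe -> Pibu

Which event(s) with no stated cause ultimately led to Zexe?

Foho, Napi, Pipi, Voxe

Tracing upstream from Zexe: Zexe ← Sapi ← Gasa ← Buka ← Hona ← Pipi.
A separate upstream branch: Zexe ← Pibu ← Voxe.
A separate upstream branch: Zexe ← Sapi ← Gasa ← Buka ← Foho.
A separate upstream branch: Zexe ← Sapi ← Napi.
Each of those chain origins has no stated cause.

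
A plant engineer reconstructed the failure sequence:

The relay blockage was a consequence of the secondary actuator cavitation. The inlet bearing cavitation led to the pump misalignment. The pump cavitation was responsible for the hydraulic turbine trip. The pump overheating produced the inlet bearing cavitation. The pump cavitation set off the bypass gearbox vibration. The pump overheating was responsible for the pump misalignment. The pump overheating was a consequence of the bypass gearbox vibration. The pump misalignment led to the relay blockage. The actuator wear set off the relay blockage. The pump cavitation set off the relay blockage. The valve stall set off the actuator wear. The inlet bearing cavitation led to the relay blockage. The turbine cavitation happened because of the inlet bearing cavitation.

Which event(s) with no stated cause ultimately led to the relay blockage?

the pump cavitation, the secondary actuator cavitation, the valve stall

Tracing upstream from the relay blockage: the relay blockage ← the pump cavitation.
A separate upstream branch: the relay blockage ← the secondary actuator cavitation.
A separate upstream branch: the relay blockage ← the actuator wear ← the valve stall.
Each of those chain origins has no stated cause.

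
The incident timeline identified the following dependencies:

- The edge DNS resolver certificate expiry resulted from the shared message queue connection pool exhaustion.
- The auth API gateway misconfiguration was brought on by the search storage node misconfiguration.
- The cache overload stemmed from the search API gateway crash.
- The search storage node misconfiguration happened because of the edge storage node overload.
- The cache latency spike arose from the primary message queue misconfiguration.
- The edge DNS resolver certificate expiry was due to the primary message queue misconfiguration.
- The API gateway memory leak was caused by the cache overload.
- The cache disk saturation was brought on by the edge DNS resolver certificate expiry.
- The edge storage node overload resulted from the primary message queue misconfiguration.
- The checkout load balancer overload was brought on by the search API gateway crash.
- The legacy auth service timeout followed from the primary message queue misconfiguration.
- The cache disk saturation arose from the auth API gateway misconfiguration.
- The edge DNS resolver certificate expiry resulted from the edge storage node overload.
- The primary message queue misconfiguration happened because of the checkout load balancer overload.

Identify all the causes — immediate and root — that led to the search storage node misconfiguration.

the checkout load balancer overload, the edge storage node overload, the primary message queue misconfiguration, the search API gateway crash

Immediate cause of the search storage node misconfiguration: the edge storage node overload.
Further upstream: the search API gateway crash, the checkout load balancer overload, the primary message queue misconfiguration.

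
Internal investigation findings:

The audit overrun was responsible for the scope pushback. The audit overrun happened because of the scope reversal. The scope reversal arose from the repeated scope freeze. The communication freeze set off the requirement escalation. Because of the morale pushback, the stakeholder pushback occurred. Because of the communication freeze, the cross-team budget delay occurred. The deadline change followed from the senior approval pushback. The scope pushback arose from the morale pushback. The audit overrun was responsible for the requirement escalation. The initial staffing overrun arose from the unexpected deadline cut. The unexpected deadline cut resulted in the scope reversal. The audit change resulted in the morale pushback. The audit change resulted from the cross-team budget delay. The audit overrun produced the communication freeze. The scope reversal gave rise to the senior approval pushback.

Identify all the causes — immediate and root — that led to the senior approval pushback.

Immediate cause of the senior approval pushback: the scope reversal.
Further upstream: the unexpected deadline cut, the repeated scope freeze.

the repeated scope freeze, the scope reversal, the unexpected deadline cut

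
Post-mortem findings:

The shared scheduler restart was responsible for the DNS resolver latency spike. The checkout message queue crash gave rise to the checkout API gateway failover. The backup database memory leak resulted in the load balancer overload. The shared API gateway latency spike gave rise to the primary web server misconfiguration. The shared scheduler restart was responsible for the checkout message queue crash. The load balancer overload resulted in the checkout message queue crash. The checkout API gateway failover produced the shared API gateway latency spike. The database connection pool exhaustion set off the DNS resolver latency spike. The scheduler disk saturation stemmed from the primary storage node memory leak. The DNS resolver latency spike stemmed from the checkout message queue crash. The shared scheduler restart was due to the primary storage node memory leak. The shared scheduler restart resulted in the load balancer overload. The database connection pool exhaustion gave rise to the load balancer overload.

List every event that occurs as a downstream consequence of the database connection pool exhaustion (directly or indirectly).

the DNS resolver latency spike, the checkout API gateway failover, the checkout message queue crash, the load balancer overload, the primary web server misconfiguration, the shared API gateway latency spike

Direct effects: the load balancer overload, the DNS resolver latency spike.
2 steps out: the checkout message queue crash.
3 steps out: the checkout API gateway failover.
4 steps out: the shared API gateway latency spike.
5 steps out: the primary web server misconfiguration.
Not reachable from it: the backup database memory leak, the primary storage node memory leak, the shared scheduler restart, the scheduler disk saturation.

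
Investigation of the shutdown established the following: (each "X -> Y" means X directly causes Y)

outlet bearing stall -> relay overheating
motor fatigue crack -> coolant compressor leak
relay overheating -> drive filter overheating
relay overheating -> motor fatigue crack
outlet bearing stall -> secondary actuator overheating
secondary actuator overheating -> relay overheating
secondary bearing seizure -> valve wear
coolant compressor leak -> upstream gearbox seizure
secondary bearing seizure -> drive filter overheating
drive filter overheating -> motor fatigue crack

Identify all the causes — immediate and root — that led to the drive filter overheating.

the outlet bearing stall, the relay overheating, the secondary actuator overheating, the secondary bearing seizure

Immediate causes of the drive filter overheating: the secondary bearing seizure, the relay overheating.
Further upstream: the outlet bearing stall, the secondary actuator overheating.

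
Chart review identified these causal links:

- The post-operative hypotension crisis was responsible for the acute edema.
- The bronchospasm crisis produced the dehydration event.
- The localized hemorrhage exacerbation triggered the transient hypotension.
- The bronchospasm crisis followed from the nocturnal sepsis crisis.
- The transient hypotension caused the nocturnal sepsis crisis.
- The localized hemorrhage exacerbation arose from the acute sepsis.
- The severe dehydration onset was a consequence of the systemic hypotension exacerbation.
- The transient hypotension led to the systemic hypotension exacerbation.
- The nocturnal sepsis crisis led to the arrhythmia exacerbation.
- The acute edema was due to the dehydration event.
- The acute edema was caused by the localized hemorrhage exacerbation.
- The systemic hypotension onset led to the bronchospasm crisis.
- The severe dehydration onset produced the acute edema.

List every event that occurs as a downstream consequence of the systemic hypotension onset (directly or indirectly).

Direct effects: the bronchospasm crisis.
2 steps out: the dehydration event.
3 steps out: the acute edema.
Not reachable from it: the acute sepsis, the localized hemorrhage exacerbation, the transient hypotension, the nocturnal sepsis crisis, the arrhythmia exacerbation, the post-operative hypotension crisis, the systemic hypotension exacerbation, the severe dehydration onset.

the acute edema, the bronchospasm crisis, the dehydration event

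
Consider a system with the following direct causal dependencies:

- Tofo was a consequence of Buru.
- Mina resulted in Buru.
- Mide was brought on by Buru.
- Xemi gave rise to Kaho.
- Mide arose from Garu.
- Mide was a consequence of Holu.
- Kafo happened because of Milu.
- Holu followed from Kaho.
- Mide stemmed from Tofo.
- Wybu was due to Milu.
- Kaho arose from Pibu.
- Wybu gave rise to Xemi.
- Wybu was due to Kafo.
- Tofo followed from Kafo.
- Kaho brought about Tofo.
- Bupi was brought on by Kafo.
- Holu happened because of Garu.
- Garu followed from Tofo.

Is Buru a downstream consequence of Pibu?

No

Pibu leads to Kaho, Tofo, Garu, Holu, Mide; Buru is not among them.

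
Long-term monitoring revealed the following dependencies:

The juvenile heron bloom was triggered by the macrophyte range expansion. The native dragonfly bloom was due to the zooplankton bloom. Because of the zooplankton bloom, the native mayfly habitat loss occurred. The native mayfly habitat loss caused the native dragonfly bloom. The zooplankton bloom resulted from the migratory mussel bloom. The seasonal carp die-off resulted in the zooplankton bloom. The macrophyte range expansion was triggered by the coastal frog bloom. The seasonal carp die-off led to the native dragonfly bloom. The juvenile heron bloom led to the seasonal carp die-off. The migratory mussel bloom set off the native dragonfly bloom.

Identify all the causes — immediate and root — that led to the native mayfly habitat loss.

the coastal frog bloom, the juvenile heron bloom, the macrophyte range expansion, the migratory mussel bloom, the seasonal carp die-off, the zooplankton bloom

Immediate cause of the native mayfly habitat loss: the zooplankton bloom.
Further upstream: the coastal frog bloom, the macrophyte range expansion, the migratory mussel bloom, the juvenile heron bloom, the seasonal carp die-off.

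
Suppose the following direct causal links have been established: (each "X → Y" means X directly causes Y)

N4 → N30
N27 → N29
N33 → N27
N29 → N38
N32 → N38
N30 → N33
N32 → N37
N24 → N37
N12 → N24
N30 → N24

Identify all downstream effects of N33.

Direct effects: N27.
2 steps out: N29.
3 steps out: N38.
Not reachable from it: N12, N4, N30, N24, N32, N37.

N27, N29, N38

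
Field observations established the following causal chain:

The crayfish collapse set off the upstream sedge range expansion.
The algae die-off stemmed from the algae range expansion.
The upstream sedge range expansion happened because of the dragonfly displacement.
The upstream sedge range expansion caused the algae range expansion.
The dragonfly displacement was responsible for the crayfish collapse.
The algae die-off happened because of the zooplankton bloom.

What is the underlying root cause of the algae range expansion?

Tracing upstream from the algae range expansion: the algae range expansion ← the upstream sedge range expansion ← the dragonfly displacement.
The dragonfly displacement has no stated cause, so it is the root.

the dragonfly displacement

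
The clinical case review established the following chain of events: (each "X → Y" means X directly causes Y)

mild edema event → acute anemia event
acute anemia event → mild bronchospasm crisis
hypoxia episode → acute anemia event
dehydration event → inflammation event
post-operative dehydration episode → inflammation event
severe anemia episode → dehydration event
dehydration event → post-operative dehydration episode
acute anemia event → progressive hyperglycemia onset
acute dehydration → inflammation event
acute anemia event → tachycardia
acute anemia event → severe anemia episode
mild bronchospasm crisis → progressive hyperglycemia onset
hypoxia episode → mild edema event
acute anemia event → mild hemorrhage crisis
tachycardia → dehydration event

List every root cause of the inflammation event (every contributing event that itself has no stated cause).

Tracing upstream from the inflammation event: the inflammation event ← the dehydration event ← the severe anemia episode ← the acute anemia event ← the hypoxia episode.
A separate upstream branch: the inflammation event ← the acute dehydration.
Each of those chain origins has no stated cause.

the acute dehydration, the hypoxia episode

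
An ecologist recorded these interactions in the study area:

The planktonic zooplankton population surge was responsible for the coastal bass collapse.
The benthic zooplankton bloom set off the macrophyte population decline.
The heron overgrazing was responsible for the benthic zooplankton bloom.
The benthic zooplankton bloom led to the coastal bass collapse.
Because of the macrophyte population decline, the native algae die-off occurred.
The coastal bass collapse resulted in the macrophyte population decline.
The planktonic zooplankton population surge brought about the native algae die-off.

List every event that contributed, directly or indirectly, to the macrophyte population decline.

the benthic zooplankton bloom, the coastal bass collapse, the heron overgrazing, the planktonic zooplankton population surge

Immediate causes of the macrophyte population decline: the benthic zooplankton bloom, the coastal bass collapse.
Further upstream: the heron overgrazing, the planktonic zooplankton population surge.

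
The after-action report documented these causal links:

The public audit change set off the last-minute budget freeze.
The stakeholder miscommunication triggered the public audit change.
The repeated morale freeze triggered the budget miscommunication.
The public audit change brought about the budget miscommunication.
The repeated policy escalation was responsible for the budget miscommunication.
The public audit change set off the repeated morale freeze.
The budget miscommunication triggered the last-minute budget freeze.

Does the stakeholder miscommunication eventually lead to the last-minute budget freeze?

Yes

There is a causal chain: the stakeholder miscommunication → the public audit change → the last-minute budget freeze.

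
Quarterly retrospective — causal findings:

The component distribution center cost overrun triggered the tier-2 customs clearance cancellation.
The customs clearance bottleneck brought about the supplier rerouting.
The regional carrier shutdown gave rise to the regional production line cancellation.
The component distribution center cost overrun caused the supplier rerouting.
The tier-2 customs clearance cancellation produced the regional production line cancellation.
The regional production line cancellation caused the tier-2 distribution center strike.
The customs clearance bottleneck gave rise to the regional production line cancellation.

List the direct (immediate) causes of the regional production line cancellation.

Upstream contributors include the component distribution center cost overrun, but only the customs clearance bottleneck, the regional carrier shutdown, the tier-2 customs clearance cancellation feed directly into the regional production line cancellation.

the customs clearance bottleneck, the regional carrier shutdown, the tier-2 customs clearance cancellation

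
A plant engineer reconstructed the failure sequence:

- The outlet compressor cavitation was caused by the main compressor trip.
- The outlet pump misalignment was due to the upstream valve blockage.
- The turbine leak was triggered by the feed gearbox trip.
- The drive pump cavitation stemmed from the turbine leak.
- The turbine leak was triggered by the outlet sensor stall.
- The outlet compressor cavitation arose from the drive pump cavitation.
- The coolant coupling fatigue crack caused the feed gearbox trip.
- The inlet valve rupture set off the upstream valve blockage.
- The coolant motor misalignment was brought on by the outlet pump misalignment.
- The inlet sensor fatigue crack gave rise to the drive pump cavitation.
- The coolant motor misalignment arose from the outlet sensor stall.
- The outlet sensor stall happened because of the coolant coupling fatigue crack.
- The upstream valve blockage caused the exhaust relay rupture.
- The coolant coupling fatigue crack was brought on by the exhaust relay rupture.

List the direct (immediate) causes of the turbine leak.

Upstream contributors include the inlet valve rupture, the upstream valve blockage, the exhaust relay rupture, the coolant coupling fatigue crack, but only the feed gearbox trip, the outlet sensor stall feed directly into the turbine leak.

the feed gearbox trip, the outlet sensor stall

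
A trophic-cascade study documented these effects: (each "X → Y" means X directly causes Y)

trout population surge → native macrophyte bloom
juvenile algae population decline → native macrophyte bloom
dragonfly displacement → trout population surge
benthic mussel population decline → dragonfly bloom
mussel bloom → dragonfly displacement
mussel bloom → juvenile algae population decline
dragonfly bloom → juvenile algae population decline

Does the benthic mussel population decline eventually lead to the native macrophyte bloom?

Yes

There is a causal chain: the benthic mussel population decline → the dragonfly bloom → the juvenile algae population decline → the native macrophyte bloom.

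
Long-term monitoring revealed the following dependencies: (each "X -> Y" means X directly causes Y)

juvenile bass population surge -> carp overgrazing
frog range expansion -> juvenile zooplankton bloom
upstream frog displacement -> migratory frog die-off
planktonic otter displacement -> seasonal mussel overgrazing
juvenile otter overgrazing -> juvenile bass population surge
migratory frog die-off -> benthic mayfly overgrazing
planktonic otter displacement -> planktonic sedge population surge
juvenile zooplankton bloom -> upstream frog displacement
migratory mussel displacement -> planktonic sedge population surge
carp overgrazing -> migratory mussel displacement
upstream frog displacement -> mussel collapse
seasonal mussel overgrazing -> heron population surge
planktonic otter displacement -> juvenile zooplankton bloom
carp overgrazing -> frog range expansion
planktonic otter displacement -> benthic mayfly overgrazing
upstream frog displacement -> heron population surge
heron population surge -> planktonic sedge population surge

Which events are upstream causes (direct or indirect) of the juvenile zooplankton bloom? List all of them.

the carp overgrazing, the frog range expansion, the juvenile bass population surge, the juvenile otter overgrazing, the planktonic otter displacement

Immediate causes of the juvenile zooplankton bloom: the planktonic otter displacement, the frog range expansion.
Further upstream: the juvenile otter overgrazing, the juvenile bass population surge, the carp overgrazing.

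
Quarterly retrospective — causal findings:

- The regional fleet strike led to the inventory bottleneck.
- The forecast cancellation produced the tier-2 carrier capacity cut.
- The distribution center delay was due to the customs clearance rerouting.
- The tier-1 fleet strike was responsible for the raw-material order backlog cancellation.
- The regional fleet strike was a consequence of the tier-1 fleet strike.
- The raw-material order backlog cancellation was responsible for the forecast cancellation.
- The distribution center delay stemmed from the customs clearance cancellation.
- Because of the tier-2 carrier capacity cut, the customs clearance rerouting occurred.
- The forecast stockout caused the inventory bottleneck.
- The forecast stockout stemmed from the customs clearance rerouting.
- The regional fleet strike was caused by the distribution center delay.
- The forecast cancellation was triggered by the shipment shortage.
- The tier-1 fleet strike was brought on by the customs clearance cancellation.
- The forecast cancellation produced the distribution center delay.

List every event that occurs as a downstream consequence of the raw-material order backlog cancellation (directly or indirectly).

the customs clearance rerouting, the distribution center delay, the forecast cancellation, the forecast stockout, the inventory bottleneck, the regional fleet strike, the tier-2 carrier capacity cut

Direct effects: the forecast cancellation.
2 steps out: the tier-2 carrier capacity cut, the distribution center delay.
3 steps out: the customs clearance rerouting, the regional fleet strike.
4 steps out: the forecast stockout, the inventory bottleneck.
Not reachable from it: the customs clearance cancellation, the tier-1 fleet strike, the shipment shortage.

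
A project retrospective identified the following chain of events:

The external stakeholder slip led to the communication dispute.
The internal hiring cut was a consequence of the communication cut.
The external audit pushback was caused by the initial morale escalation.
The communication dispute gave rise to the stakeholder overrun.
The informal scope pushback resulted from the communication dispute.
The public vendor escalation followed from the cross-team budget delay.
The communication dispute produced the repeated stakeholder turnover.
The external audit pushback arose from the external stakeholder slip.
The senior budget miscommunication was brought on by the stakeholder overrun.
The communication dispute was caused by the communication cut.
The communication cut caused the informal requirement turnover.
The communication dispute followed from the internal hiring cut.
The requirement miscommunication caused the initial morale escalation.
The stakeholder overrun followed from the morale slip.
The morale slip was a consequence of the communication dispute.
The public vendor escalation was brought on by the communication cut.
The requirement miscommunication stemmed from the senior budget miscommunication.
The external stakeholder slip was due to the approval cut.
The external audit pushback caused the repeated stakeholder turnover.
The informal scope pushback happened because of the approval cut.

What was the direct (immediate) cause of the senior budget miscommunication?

the stakeholder overrun

Upstream contributors include the communication cut, the internal hiring cut, the approval cut, the external stakeholder slip, the communication dispute, the morale slip, but only the stakeholder overrun feeds directly into the senior budget miscommunication.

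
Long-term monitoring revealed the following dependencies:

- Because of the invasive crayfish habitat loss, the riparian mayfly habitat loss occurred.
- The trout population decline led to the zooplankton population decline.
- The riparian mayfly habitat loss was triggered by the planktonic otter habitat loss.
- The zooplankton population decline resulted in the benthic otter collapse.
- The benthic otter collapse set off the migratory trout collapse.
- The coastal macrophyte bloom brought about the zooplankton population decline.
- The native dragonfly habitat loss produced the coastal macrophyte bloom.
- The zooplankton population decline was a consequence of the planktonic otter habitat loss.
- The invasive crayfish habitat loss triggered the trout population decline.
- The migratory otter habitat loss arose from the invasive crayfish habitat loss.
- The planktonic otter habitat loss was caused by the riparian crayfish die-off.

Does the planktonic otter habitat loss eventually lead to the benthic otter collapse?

There is a causal chain: the planktonic otter habitat loss → the zooplankton population decline → the benthic otter collapse.

Yes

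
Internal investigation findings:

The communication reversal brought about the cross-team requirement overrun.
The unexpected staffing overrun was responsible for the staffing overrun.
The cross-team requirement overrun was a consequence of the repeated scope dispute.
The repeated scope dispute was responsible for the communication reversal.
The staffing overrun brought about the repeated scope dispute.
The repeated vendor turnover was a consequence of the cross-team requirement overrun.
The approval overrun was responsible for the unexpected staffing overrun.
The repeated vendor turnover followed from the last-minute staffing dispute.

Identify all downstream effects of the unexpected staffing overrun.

Direct effects: the staffing overrun.
2 steps out: the repeated scope dispute.
3 steps out: the communication reversal, the cross-team requirement overrun.
4 steps out: the repeated vendor turnover.
Not reachable from it: the approval overrun, the last-minute staffing dispute.

the communication reversal, the cross-team requirement overrun, the repeated scope dispute, the repeated vendor turnover, the staffing overrun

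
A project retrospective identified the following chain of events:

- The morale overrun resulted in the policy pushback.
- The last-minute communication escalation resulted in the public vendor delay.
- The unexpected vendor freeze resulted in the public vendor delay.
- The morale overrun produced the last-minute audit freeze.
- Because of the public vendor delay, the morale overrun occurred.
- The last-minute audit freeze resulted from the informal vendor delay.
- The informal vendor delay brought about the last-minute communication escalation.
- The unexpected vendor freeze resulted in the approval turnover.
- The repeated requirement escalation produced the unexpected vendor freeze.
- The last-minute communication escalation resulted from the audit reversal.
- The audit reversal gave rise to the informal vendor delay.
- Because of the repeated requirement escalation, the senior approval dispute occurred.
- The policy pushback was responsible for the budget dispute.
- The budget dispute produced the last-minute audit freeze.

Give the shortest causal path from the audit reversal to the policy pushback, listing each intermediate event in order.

the audit reversal → the last-minute communication escalation → the public vendor delay → the morale overrun → the policy pushback

the audit reversal → the last-minute communication escalation
the last-minute communication escalation → the public vendor delay
the public vendor delay → the morale overrun
the morale overrun → the policy pushback
Length: 4 steps.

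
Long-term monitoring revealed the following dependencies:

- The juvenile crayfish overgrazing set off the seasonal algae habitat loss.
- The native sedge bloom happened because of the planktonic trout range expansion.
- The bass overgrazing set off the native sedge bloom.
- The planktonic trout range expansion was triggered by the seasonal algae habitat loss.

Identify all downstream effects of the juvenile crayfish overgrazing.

Direct effects: the seasonal algae habitat loss.
2 steps out: the planktonic trout range expansion.
3 steps out: the native sedge bloom.
Not reachable from it: the bass overgrazing.

the native sedge bloom, the planktonic trout range expansion, the seasonal algae habitat loss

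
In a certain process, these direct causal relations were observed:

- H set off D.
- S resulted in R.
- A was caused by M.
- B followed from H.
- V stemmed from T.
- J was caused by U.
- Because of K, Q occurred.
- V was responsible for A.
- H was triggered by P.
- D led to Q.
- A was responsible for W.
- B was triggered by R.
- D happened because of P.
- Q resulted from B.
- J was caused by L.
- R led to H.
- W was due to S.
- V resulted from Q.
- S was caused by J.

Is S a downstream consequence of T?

No

T leads to V, A, W; S is not among them.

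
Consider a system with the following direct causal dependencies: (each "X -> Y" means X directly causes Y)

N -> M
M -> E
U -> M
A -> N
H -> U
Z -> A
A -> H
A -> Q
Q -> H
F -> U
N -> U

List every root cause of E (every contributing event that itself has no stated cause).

F, Z

Tracing upstream from E: E ← M ← N ← A ← Z.
A separate upstream branch: E ← M ← U ← F.
Each of those chain origins has no stated cause.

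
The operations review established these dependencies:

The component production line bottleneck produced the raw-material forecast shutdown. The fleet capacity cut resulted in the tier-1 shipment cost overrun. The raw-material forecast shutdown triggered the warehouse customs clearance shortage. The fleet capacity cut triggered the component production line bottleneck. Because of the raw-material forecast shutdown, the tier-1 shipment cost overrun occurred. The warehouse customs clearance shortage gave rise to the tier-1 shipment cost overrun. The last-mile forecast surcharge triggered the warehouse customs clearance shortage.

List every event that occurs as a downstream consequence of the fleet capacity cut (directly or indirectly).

the component production line bottleneck, the raw-material forecast shutdown, the tier-1 shipment cost overrun, the warehouse customs clearance shortage

Direct effects: the component production line bottleneck, the tier-1 shipment cost overrun.
2 steps out: the raw-material forecast shutdown.
3 steps out: the warehouse customs clearance shortage.
Not reachable from it: the last-mile forecast surcharge.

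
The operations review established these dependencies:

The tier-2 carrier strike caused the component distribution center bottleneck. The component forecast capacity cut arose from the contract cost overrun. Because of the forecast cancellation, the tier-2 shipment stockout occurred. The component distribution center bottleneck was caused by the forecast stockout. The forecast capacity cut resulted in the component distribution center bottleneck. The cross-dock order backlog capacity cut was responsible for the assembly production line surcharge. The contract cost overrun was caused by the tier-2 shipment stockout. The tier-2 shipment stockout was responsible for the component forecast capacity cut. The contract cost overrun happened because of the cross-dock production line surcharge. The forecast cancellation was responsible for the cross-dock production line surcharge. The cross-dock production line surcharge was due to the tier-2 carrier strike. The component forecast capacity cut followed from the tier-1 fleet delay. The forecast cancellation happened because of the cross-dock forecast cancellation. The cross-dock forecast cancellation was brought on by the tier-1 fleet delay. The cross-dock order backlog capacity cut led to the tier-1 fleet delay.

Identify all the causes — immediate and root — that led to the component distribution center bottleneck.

Immediate causes of the component distribution center bottleneck: the forecast stockout, the tier-2 carrier strike, the forecast capacity cut.

the forecast capacity cut, the forecast stockout, the tier-2 carrier strike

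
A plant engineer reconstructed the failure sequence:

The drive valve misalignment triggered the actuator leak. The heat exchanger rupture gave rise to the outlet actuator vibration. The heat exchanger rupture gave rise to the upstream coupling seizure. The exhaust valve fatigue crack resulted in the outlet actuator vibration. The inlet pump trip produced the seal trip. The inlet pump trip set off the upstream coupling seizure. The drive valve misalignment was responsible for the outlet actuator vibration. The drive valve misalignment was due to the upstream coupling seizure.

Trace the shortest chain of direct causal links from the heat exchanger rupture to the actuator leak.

the heat exchanger rupture → the upstream coupling seizure → the drive valve misalignment → the actuator leak

the heat exchanger rupture → the upstream coupling seizure
the upstream coupling seizure → the drive valve misalignment
the drive valve misalignment → the actuator leak
Length: 3 steps.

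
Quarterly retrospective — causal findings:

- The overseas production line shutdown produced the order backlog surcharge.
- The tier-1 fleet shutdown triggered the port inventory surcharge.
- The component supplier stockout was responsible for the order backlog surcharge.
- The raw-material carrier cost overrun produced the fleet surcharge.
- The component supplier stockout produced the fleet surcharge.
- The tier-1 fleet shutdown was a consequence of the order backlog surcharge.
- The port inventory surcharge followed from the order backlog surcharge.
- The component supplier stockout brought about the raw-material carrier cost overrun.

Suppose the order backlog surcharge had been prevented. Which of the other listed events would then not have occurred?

the port inventory surcharge, the tier-1 fleet shutdown

Downstream of the order backlog surcharge: the tier-1 fleet shutdown, the port inventory surcharge.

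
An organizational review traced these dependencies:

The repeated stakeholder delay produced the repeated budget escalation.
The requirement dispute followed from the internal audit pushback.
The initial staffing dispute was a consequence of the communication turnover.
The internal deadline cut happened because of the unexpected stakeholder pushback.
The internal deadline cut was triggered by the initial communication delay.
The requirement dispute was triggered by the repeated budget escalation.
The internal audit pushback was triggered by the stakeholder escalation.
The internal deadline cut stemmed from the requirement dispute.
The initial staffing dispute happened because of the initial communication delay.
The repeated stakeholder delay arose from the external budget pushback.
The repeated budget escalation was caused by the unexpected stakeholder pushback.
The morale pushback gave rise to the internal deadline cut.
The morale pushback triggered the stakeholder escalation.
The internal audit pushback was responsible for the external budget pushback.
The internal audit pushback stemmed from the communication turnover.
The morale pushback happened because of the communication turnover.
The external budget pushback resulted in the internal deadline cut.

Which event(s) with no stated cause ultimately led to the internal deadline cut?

the communication turnover, the initial communication delay, the unexpected stakeholder pushback

Tracing upstream from the internal deadline cut: the internal deadline cut ← the initial communication delay.
A separate upstream branch: the internal deadline cut ← the morale pushback ← the communication turnover.
A separate upstream branch: the internal deadline cut ← the unexpected stakeholder pushback.
Each of those chain origins has no stated cause.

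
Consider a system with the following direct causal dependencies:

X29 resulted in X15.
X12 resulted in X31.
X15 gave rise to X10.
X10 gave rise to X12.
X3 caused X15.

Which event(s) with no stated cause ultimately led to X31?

X29, X3

Tracing upstream from X31: X31 ← X12 ← X10 ← X15 ← X3.
A separate upstream branch: X31 ← X12 ← X10 ← X15 ← X29.
Each of those chain origins has no stated cause.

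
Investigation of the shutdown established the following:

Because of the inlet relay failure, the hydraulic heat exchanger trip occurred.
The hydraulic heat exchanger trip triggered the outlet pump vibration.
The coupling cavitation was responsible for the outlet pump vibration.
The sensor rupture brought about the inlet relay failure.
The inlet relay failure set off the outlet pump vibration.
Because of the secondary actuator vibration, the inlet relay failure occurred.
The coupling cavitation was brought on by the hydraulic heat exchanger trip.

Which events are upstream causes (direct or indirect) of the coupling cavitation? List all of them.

the hydraulic heat exchanger trip, the inlet relay failure, the secondary actuator vibration, the sensor rupture

Immediate cause of the coupling cavitation: the hydraulic heat exchanger trip.
Further upstream: the secondary actuator vibration, the inlet relay failure, the sensor rupture.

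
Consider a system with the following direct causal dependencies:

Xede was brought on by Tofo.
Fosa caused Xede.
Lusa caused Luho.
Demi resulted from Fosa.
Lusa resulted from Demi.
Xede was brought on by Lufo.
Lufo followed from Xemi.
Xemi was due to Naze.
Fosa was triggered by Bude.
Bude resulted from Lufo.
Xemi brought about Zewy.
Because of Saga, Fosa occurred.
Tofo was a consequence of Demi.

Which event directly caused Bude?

Lufo

Upstream contributors include Naze, Xemi, but only Lufo feeds directly into Bude.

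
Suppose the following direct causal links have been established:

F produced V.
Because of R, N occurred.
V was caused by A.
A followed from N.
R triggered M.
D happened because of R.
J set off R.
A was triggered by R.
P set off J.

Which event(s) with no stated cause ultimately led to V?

F, P

Tracing upstream from V: V ← A ← R ← J ← P.
A separate upstream branch: V ← F.
Each of those chain origins has no stated cause.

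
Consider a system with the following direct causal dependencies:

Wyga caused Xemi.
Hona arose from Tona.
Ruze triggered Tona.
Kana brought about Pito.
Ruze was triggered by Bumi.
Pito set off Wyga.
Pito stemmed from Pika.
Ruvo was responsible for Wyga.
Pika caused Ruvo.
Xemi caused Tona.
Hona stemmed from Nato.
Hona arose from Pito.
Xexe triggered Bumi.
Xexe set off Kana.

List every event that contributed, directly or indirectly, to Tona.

Immediate causes of Tona: Xemi, Ruze.
Further upstream: Pika, Xexe, Ruvo, Kana, Pito, Wyga, Bumi.

Bumi, Kana, Pika, Pito, Ruvo, Ruze, Wyga, Xemi, Xexe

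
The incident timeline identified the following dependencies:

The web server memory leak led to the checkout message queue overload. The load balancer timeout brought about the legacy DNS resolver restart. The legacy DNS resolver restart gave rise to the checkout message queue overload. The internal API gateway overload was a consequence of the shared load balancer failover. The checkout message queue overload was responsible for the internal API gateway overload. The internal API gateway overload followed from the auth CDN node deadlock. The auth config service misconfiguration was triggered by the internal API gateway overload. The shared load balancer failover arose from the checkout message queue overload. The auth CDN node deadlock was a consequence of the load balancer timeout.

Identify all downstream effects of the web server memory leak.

Direct effects: the checkout message queue overload.
2 steps out: the shared load balancer failover, the internal API gateway overload.
3 steps out: the auth config service misconfiguration.
Not reachable from it: the load balancer timeout, the legacy DNS resolver restart, the auth CDN node deadlock.

the auth config service misconfiguration, the checkout message queue overload, the internal API gateway overload, the shared load balancer failover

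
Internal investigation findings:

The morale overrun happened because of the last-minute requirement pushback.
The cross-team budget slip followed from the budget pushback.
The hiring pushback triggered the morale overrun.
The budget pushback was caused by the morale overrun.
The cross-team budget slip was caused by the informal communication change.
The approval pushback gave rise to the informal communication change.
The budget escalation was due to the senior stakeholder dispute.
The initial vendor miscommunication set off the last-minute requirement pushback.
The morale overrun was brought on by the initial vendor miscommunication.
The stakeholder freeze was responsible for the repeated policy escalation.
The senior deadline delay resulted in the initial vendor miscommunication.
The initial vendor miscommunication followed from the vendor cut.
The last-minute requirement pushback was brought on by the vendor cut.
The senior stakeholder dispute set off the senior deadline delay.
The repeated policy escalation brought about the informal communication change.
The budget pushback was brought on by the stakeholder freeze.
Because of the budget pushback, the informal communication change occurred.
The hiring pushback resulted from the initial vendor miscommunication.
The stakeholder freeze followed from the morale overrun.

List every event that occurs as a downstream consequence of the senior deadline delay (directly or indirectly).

the budget pushback, the cross-team budget slip, the hiring pushback, the informal communication change, the initial vendor miscommunication, the last-minute requirement pushback, the morale overrun, the repeated policy escalation, the stakeholder freeze

Direct effects: the initial vendor miscommunication.
2 steps out: the hiring pushback, the last-minute requirement pushback, the morale overrun.
3 steps out: the stakeholder freeze, the budget pushback.
4 steps out: the repeated policy escalation, the informal communication change, the cross-team budget slip.
Not reachable from it: the senior stakeholder dispute, the budget escalation, the vendor cut, the approval pushback.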